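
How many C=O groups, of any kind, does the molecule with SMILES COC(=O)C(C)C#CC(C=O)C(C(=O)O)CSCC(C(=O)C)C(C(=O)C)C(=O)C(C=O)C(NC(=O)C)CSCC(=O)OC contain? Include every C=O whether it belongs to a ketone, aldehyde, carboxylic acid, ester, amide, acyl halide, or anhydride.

CH3OOC: ester, 1 C=O (running total 1).
CH(CHO): aldehyde, 1 C=O (running total 2).
CH(COOH): carboxylic acid, 1 C=O (running total 3).
CH(COCH3): ketone, 1 C=O (running total 4).
CH(COCH3): ketone, 1 C=O (running total 5).
CO: ketone, 1 C=O (running total 6).
CH(CHO): aldehyde, 1 C=O (running total 7).
CH(NHCOCH3): amide, 1 C=O (running total 8).
COOCH3: ester, 1 C=O (running total 9).

9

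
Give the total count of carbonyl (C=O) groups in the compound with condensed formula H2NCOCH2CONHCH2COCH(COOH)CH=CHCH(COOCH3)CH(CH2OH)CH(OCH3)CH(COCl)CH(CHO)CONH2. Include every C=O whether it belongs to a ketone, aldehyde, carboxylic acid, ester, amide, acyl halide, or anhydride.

H2NCO: amide, 1 C=O (running total 1).
CH2CONHCH2: amide, 1 C=O (running total 2).
CO: ketone, 1 C=O (running total 3).
CH(COOH): carboxylic acid, 1 C=O (running total 4).
CH(COOCH3): ester, 1 C=O (running total 5).
CH(COCl): acyl halide, 1 C=O (running total 6).
CH(CHO): aldehyde, 1 C=O (running total 7).
CONH2: amide, 1 C=O (running total 8).

8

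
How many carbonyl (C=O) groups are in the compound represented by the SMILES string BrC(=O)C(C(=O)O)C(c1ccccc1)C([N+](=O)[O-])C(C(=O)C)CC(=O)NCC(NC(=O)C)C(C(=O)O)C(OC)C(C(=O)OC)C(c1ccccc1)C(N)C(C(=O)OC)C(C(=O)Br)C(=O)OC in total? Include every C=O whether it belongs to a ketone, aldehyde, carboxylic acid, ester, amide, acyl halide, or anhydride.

10

BrCO: acyl halide, 1 C=O (running total 1).
CH(COOH): carboxylic acid, 1 C=O (running total 2).
CH(COCH3): ketone, 1 C=O (running total 3).
CH2CONHCH2: amide, 1 C=O (running total 4).
CH(NHCOCH3): amide, 1 C=O (running total 5).
CH(COOH): carboxylic acid, 1 C=O (running total 6).
CH(COOCH3): ester, 1 C=O (running total 7).
CH(COOCH3): ester, 1 C=O (running total 8).
CH(COBr): acyl halide, 1 C=O (running total 9).
COOCH3: ester, 1 C=O (running total 10).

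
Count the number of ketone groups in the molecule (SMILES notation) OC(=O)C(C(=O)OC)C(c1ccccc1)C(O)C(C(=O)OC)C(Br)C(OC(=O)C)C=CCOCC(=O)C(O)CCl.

1

Reading the structure from left to right:
  HOOC: –COOH: carbonyl C bonded to –OH and C → carboxylic acid (the –OH is not a separate alcohol).
  CH(COOCH3): pendant –COOCH3: carbonyl C bonded to C and –OCH3 → ester.
  CH(C6H5): pendant –C6H5: benzene ring → arene.
  CH(OH): –OH on an sp³ carbon → alcohol (secondary).
  CH(COOCH3): pendant –COOCH3: carbonyl C bonded to C and –OCH3 → ester.
  CH(Br): halogen on an sp³ carbon → alkyl halide.
  CH(OCOCH3): pendant –OC(=O)CH3: an acyloxy group → ester.
  CH=CH: C=C double bond → alkene.
  CH2OCH2: C–O–C with sp³ carbons on both sides and no adjacent C=O → ether.
  CO: –C(=O)– with carbon on both sides → ketone.
  CH(OH): –OH on an sp³ carbon → alcohol (secondary).
  CH2Cl: halogen on an sp³ carbon → alkyl halide.
Ketone appears at: CO → 1.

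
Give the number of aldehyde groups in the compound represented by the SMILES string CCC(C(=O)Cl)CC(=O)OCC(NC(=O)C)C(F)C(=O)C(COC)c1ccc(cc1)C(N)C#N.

Taking each segment in turn:
  CH(COCl): pendant –C(=O)X: carbonyl C bonded to C and halogen → acyl halide.
  CH2COOCH2: –C(=O)–O–C with C on the carbonyl side → ester.
  CH(NHCOCH3): pendant –NHC(=O)CH3: N bonded to a carbonyl → amide (not amine).
  CH(F): halogen on an sp³ carbon → alkyl halide.
  CO: –C(=O)– with carbon on both sides → ketone.
  CH(CH2OCH3): pendant –CH2OCH3: C–O–C linkage → ether.
  C6H4: para-disubstituted benzene ring → arene.
  CH(NH2): –NH2 on an sp³ carbon with no adjacent C=O → amine.
  CN: –C≡N: carbon triple-bonded to nitrogen → nitrile.
No segment is a aldehyde: CH(COCl) is acyl halide, not aldehyde; CH2COOCH2 is ester, not aldehyde; CO is ketone, not aldehyde. → 0.

0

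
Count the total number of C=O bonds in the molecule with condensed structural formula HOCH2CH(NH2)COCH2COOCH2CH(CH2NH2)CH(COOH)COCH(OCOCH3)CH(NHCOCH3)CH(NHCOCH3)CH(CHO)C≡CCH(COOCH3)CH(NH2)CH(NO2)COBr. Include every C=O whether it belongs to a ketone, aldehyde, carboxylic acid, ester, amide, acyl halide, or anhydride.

10

CO: ketone, 1 C=O (running total 1).
CH2COOCH2: ester, 1 C=O (running total 2).
CH(COOH): carboxylic acid, 1 C=O (running total 3).
CO: ketone, 1 C=O (running total 4).
CH(OCOCH3): ester, 1 C=O (running total 5).
CH(NHCOCH3): amide, 1 C=O (running total 6).
CH(NHCOCH3): amide, 1 C=O (running total 7).
CH(CHO): aldehyde, 1 C=O (running total 8).
CH(COOCH3): ester, 1 C=O (running total 9).
COBr: acyl halide, 1 C=O (running total 10).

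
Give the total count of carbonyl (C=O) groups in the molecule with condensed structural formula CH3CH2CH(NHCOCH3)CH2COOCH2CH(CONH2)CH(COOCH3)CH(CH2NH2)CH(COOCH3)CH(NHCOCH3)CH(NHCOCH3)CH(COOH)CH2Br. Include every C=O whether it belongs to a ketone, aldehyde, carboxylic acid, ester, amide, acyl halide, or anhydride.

8

CH(NHCOCH3): amide, 1 C=O (running total 1).
CH2COOCH2: ester, 1 C=O (running total 2).
CH(CONH2): amide, 1 C=O (running total 3).
CH(COOCH3): ester, 1 C=O (running total 4).
CH(COOCH3): ester, 1 C=O (running total 5).
CH(NHCOCH3): amide, 1 C=O (running total 6).
CH(NHCOCH3): amide, 1 C=O (running total 7).
CH(COOH): carboxylic acid, 1 C=O (running total 8).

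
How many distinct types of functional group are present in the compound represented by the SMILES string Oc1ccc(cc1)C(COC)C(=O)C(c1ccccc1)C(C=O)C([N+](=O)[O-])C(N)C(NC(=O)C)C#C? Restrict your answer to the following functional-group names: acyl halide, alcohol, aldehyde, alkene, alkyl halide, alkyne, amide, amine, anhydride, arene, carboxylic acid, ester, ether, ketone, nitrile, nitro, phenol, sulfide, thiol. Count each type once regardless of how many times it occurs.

Reading the structure from left to right:
  HOC6H4: –OH attached directly to an aromatic ring → phenol (not alcohol); the ring itself is an arene.
  CH(CH2OCH3): pendant –CH2OCH3: C–O–C linkage → ether.
  CO: –C(=O)– with carbon on both sides → ketone.
  CH(C6H5): pendant –C6H5: benzene ring → arene.
  CH(CHO): pendant –CHO: carbonyl C bonded to C and H → aldehyde.
  CH(NO2): –NO2 on an sp³ carbon → nitro (the N=O is not a carbonyl).
  CH(NH2): –NH2 on an sp³ carbon with no adjacent C=O → amine.
  CH(NHCOCH3): pendant –NHC(=O)CH3: N bonded to a carbonyl → amide (not amine).
  C≡CH: C≡C triple bond → alkyne.
Distinct types present: aldehyde, alkyne, amide, amine, arene, ether, ketone, nitro, phenol.

9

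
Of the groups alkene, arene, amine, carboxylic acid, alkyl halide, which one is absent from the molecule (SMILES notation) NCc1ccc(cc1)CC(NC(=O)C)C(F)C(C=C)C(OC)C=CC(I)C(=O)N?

alkyl halide: present (CH(F) — halogen on an sp³ carbon → alkyl halide).
arene: present (C6H4 — para-disubstituted benzene ring → arene).
alkene: present (CH(CH=CH2) — pendant –CH=CH2: C=C double bond → alkene).
amine: present (H2NCH2 — –NH2 on an sp³ carbon with no adjacent C=O → amine).
carboxylic acid: absent. In each of CH(NHCOCH3) and CONH2, the carbonyl is bonded to nitrogen, not to –OH; that is an amide.

carboxylic acid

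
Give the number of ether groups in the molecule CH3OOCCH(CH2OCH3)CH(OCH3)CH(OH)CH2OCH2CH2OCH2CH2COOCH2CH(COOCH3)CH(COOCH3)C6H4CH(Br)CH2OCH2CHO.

5

CH3O–C(=O)–: carbonyl C bonded to C and to –OCH3 → ester (not ketone + ether).
pendant –CH2OCH3: C–O–C linkage → ether.
pendant –OCH3: C–O–C with sp³ C, no adjacent C=O → ether.
–OH on an sp³ carbon → alcohol (secondary).
C–O–C with sp³ carbons on both sides and no adjacent C=O → ether.
C–O–C with sp³ carbons on both sides and no adjacent C=O → ether.
–C(=O)–O–C with C on the carbonyl side → ester.
pendant –COOCH3: carbonyl C bonded to C and –OCH3 → ester.
pendant –COOCH3: carbonyl C bonded to C and –OCH3 → ester.
para-disubstituted benzene ring → arene.
halogen on an sp³ carbon → alkyl halide.
C–O–C with sp³ carbons on both sides and no adjacent C=O → ether.
terminal –CHO: carbonyl C bonded to H and C → aldehyde.
Ether appears at: CH(CH2OCH3), CH(OCH3), CH2OCH2, CH2OCH2, CH2OCH2 → 5.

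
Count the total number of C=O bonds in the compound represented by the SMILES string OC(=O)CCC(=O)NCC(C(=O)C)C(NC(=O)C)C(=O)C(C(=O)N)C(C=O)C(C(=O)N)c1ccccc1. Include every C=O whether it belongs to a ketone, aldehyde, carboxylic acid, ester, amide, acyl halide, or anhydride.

HOOC: carboxylic acid, 1 C=O (running total 1).
CH2CONHCH2: amide, 1 C=O (running total 2).
CH(COCH3): ketone, 1 C=O (running total 3).
CH(NHCOCH3): amide, 1 C=O (running total 4).
CO: ketone, 1 C=O (running total 5).
CH(CONH2): amide, 1 C=O (running total 6).
CH(CHO): aldehyde, 1 C=O (running total 7).
CH(CONH2): amide, 1 C=O (running total 8).

8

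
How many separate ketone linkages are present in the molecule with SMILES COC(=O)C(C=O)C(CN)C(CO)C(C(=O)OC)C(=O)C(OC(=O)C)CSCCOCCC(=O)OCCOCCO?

CH3O–C(=O)–: carbonyl C bonded to C and to –OCH3 → ester (not ketone + ether).
pendant –CHO: carbonyl C bonded to C and H → aldehyde.
pendant –CH2NH2: N on sp³ C, no adjacent C=O → amine.
pendant –CH2OH on an sp³ backbone C → alcohol.
pendant –COOCH3: carbonyl C bonded to C and –OCH3 → ester.
–C(=O)– with carbon on both sides → ketone.
pendant –OC(=O)CH3: an acyloxy group → ester.
C–S–C linkage → sulfide (thioether).
C–O–C with sp³ carbons on both sides and no adjacent C=O → ether.
–C(=O)–O–C with C on the carbonyl side → ester.
C–O–C with sp³ carbons on both sides and no adjacent C=O → ether.
–OH on an sp³ carbon → alcohol.
Ketone appears at: CO → 1.

1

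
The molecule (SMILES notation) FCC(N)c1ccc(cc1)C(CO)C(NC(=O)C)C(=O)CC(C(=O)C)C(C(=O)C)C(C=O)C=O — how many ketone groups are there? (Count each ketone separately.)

Reading the structure from left to right:
  FCH2: halogen on an sp³ carbon → alkyl halide.
  CH(NH2): –NH2 on an sp³ carbon with no adjacent C=O → amine.
  C6H4: para-disubstituted benzene ring → arene.
  CH(CH2OH): pendant –CH2OH on an sp³ backbone C → alcohol.
  CH(NHCOCH3): pendant –NHC(=O)CH3: N bonded to a carbonyl → amide (not amine).
  CO: –C(=O)– with carbon on both sides → ketone.
  CH(COCH3): pendant –COCH3: carbonyl C bonded to two carbons → ketone.
  CH(COCH3): pendant –COCH3: carbonyl C bonded to two carbons → ketone.
  CH(CHO): pendant –CHO: carbonyl C bonded to C and H → aldehyde.
  CHO: terminal –CHO: carbonyl C bonded to H and C → aldehyde.
Ketone appears at: CO, CH(COCH3), CH(COCH3) → 3.

3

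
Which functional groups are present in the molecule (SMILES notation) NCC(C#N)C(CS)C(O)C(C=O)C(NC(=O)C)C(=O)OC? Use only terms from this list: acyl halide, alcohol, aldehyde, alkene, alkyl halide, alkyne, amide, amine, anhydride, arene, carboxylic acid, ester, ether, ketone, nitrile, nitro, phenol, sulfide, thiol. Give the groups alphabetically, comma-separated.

Reading the structure from left to right:
  H2NCH2: –NH2 on an sp³ carbon with no adjacent C=O → amine.
  CH(CN): pendant –C≡N: nitrile.
  CH(CH2SH): pendant –CH2SH → thiol.
  CH(OH): –OH on an sp³ carbon → alcohol (secondary).
  CH(CHO): pendant –CHO: carbonyl C bonded to C and H → aldehyde.
  CH(NHCOCH3): pendant –NHC(=O)CH3: N bonded to a carbonyl → amide (not amine).
  COOCH3: –C(=O)OCH3: carbonyl C bonded to C and to –OCH3 → ester (not ketone + ether).

alcohol, aldehyde, amide, amine, ester, nitrile, thiol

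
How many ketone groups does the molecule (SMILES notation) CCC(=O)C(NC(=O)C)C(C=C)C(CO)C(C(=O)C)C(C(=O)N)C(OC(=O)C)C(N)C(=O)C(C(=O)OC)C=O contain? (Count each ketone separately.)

3

Reading the structure from left to right:
  CO: –C(=O)– with carbon on both sides → ketone.
  CH(NHCOCH3): pendant –NHC(=O)CH3: N bonded to a carbonyl → amide (not amine).
  CH(CH=CH2): pendant –CH=CH2: C=C double bond → alkene.
  CH(CH2OH): pendant –CH2OH on an sp³ backbone C → alcohol.
  CH(COCH3): pendant –COCH3: carbonyl C bonded to two carbons → ketone.
  CH(CONH2): pendant –CONH2: carbonyl C bonded to C and N → amide.
  CH(OCOCH3): pendant –OC(=O)CH3: an acyloxy group → ester.
  CH(NH2): –NH2 on an sp³ carbon with no adjacent C=O → amine.
  CO: –C(=O)– with carbon on both sides → ketone.
  CH(COOCH3): pendant –COOCH3: carbonyl C bonded to C and –OCH3 → ester.
  CHO: terminal –CHO: carbonyl C bonded to H and C → aldehyde.
Ketone appears at: CO, CH(COCH3), CO → 3.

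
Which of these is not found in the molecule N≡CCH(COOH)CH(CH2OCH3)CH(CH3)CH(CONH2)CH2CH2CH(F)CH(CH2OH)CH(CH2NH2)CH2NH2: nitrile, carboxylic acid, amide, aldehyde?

amide: present (CH(CONH2) — pendant –CONH2: carbonyl C bonded to C and N → amide).
carboxylic acid: present (CH(COOH) — pendant –COOH: carbonyl C bonded to C and –OH → carboxylic acid).
nitrile: present (N≡C — N≡C–: carbon triple-bonded to nitrogen → nitrile).
aldehyde: absent. In CH(COOH), the carbonyl carbon bears –OH, not –H, so it is a carboxylic acid.

aldehyde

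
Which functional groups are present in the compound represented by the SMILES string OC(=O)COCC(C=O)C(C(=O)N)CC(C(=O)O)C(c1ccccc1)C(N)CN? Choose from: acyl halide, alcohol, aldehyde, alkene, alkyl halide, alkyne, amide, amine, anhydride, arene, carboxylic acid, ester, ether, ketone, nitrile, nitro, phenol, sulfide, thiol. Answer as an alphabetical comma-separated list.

Reading the structure from left to right:
  HOOC: –COOH: carbonyl C bonded to –OH and C → carboxylic acid (the –OH is not a separate alcohol).
  CH2OCH2: C–O–C with sp³ carbons on both sides and no adjacent C=O → ether.
  CH(CHO): pendant –CHO: carbonyl C bonded to C and H → aldehyde.
  CH(CONH2): pendant –CONH2: carbonyl C bonded to C and N → amide.
  CH(COOH): pendant –COOH: carbonyl C bonded to C and –OH → carboxylic acid.
  CH(C6H5): pendant –C6H5: benzene ring → arene.
  CH(NH2): –NH2 on an sp³ carbon with no adjacent C=O → amine.
  CH2NH2: –NH2 on an sp³ carbon with no adjacent C=O → amine.

aldehyde, amide, amine, arene, carboxylic acid, ether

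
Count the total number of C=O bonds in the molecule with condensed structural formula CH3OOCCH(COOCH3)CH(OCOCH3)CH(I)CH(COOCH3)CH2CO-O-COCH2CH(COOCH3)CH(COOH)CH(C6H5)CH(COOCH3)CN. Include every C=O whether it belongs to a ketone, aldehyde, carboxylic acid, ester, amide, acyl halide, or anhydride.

CH3OOC: ester, 1 C=O (running total 1).
CH(COOCH3): ester, 1 C=O (running total 2).
CH(OCOCH3): ester, 1 C=O (running total 3).
CH(COOCH3): ester, 1 C=O (running total 4).
CH2CO-O-COCH2: anhydride, 2 C=O (running total 6).
CH(COOCH3): ester, 1 C=O (running total 7).
CH(COOH): carboxylic acid, 1 C=O (running total 8).
CH(COOCH3): ester, 1 C=O (running total 9).

9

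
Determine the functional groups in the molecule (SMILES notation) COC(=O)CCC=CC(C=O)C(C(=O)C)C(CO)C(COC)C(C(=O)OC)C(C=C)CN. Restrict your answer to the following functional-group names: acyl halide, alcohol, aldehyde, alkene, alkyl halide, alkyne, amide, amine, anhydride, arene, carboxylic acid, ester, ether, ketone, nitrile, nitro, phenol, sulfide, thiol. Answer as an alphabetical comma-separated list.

Reading the structure from left to right:
  CH3OOC: CH3O–C(=O)–: carbonyl C bonded to C and to –OCH3 → ester (not ketone + ether).
  CH=CH: C=C double bond → alkene.
  CH(CHO): pendant –CHO: carbonyl C bonded to C and H → aldehyde.
  CH(COCH3): pendant –COCH3: carbonyl C bonded to two carbons → ketone.
  CH(CH2OH): pendant –CH2OH on an sp³ backbone C → alcohol.
  CH(CH2OCH3): pendant –CH2OCH3: C–O–C linkage → ether.
  CH(COOCH3): pendant –COOCH3: carbonyl C bonded to C and –OCH3 → ester.
  CH(CH=CH2): pendant –CH=CH2: C=C double bond → alkene.
  CH2NH2: –NH2 on an sp³ carbon with no adjacent C=O → amine.

alcohol, aldehyde, alkene, amine, ester, ether, ketone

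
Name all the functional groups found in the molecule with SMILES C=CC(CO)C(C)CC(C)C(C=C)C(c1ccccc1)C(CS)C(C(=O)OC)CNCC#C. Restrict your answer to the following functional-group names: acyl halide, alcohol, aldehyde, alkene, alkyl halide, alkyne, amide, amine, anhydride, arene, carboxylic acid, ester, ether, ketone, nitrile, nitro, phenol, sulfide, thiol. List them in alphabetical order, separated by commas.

alcohol, alkene, alkyne, amine, arene, ester, thiol

C=C double bond → alkene.
pendant –CH2OH on an sp³ backbone C → alcohol.
pendant –CH=CH2: C=C double bond → alkene.
pendant –C6H5: benzene ring → arene.
pendant –CH2SH → thiol.
pendant –COOCH3: carbonyl C bonded to C and –OCH3 → ester.
C–N–C with sp³ carbons and no adjacent C=O → amine (secondary).
C≡C triple bond → alkyne.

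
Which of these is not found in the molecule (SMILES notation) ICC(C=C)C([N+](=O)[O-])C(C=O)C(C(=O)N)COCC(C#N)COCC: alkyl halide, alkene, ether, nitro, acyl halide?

acyl halide

alkene: present (CH(CH=CH2) — pendant –CH=CH2: C=C double bond → alkene).
nitro: present (CH(NO2) — –NO2 on an sp³ carbon → nitro (the N=O is not a carbonyl)).
alkyl halide: present (ICH2 — halogen on an sp³ carbon → alkyl halide).
ether: present (CH2OCH2 — C–O–C with sp³ carbons on both sides and no adjacent C=O → ether).
acyl halide: no segment matches this pattern.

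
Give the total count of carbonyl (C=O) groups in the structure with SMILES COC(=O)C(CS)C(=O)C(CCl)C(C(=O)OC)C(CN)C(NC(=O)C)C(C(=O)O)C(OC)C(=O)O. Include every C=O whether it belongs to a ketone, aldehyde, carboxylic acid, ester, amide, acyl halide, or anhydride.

CH3OOC: ester, 1 C=O (running total 1).
CO: ketone, 1 C=O (running total 2).
CH(COOCH3): ester, 1 C=O (running total 3).
CH(NHCOCH3): amide, 1 C=O (running total 4).
CH(COOH): carboxylic acid, 1 C=O (running total 5).
COOH: carboxylic acid, 1 C=O (running total 6).

6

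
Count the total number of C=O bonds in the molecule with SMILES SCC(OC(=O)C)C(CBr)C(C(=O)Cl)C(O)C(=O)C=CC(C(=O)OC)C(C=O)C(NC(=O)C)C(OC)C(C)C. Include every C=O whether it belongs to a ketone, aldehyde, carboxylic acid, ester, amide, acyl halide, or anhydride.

6

CH(OCOCH3): ester, 1 C=O (running total 1).
CH(COCl): acyl halide, 1 C=O (running total 2).
CO: ketone, 1 C=O (running total 3).
CH(COOCH3): ester, 1 C=O (running total 4).
CH(CHO): aldehyde, 1 C=O (running total 5).
CH(NHCOCH3): amide, 1 C=O (running total 6).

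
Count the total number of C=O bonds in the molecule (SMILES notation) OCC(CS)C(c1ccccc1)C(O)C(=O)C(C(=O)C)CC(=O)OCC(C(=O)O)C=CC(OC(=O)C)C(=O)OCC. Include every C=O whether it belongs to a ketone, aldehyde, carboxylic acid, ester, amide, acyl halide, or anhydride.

6

CO: ketone, 1 C=O (running total 1).
CH(COCH3): ketone, 1 C=O (running total 2).
CH2COOCH2: ester, 1 C=O (running total 3).
CH(COOH): carboxylic acid, 1 C=O (running total 4).
CH(OCOCH3): ester, 1 C=O (running total 5).
COOCH2CH3: ester, 1 C=O (running total 6).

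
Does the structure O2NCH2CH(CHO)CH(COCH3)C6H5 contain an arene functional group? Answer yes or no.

–NO2 on carbon → nitro group.
pendant –CHO: carbonyl C bonded to C and H → aldehyde.
pendant –COCH3: carbonyl C bonded to two carbons → ketone.
–C6H5 phenyl ring → arene.
The C6H5 segment supplies the arene: –C6H5 phenyl ring → arene.

yes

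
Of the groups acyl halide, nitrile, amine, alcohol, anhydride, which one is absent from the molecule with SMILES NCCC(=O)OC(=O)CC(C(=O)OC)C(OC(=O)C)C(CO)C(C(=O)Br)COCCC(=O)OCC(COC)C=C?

amine: present (H2NCH2 — –NH2 on an sp³ carbon with no adjacent C=O → amine).
anhydride: present (CH2CO-O-COCH2 — two acyl groups sharing one oxygen, –C(=O)–O–C(=O)– → anhydride).
alcohol: present (CH(CH2OH) — pendant –CH2OH on an sp³ backbone C → alcohol).
acyl halide: present (CH(COBr) — pendant –C(=O)X: carbonyl C bonded to C and halogen → acyl halide).
nitrile: no segment matches this pattern.

nitrile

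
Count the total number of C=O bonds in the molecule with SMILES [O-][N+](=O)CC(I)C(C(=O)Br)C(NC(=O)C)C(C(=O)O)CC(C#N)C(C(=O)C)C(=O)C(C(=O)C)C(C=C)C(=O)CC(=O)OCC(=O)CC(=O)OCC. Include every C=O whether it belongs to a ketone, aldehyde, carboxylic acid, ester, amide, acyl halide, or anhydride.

10

CH(COBr): acyl halide, 1 C=O (running total 1).
CH(NHCOCH3): amide, 1 C=O (running total 2).
CH(COOH): carboxylic acid, 1 C=O (running total 3).
CH(COCH3): ketone, 1 C=O (running total 4).
CO: ketone, 1 C=O (running total 5).
CH(COCH3): ketone, 1 C=O (running total 6).
CO: ketone, 1 C=O (running total 7).
CH2COOCH2: ester, 1 C=O (running total 8).
CO: ketone, 1 C=O (running total 9).
CH2COOCH2: ester, 1 C=O (running total 10).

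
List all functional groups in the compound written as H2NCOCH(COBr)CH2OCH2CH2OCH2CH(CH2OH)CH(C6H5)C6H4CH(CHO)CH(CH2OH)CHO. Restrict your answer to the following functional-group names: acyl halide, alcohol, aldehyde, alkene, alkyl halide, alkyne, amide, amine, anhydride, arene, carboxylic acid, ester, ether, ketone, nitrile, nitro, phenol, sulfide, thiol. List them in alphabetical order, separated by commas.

Taking each segment in turn:
  H2NCO: –C(=O)NH2: carbonyl C bonded to C and to N → amide (the N is not a separate amine).
  CH(COBr): pendant –C(=O)X: carbonyl C bonded to C and halogen → acyl halide.
  CH2OCH2: C–O–C with sp³ carbons on both sides and no adjacent C=O → ether.
  CH2OCH2: C–O–C with sp³ carbons on both sides and no adjacent C=O → ether.
  CH(CH2OH): pendant –CH2OH on an sp³ backbone C → alcohol.
  CH(C6H5): pendant –C6H5: benzene ring → arene.
  C6H4: para-disubstituted benzene ring → arene.
  CH(CHO): pendant –CHO: carbonyl C bonded to C and H → aldehyde.
  CH(CH2OH): pendant –CH2OH on an sp³ backbone C → alcohol.
  CHO: terminal –CHO: carbonyl C bonded to H and C → aldehyde.

acyl halide, alcohol, aldehyde, amide, arene, ether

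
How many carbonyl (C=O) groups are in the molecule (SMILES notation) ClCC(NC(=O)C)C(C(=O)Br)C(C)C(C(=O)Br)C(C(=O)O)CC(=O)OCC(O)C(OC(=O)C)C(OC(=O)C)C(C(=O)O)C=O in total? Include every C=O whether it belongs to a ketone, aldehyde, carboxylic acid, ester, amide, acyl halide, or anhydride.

9

CH(NHCOCH3): amide, 1 C=O (running total 1).
CH(COBr): acyl halide, 1 C=O (running total 2).
CH(COBr): acyl halide, 1 C=O (running total 3).
CH(COOH): carboxylic acid, 1 C=O (running total 4).
CH2COOCH2: ester, 1 C=O (running total 5).
CH(OCOCH3): ester, 1 C=O (running total 6).
CH(OCOCH3): ester, 1 C=O (running total 7).
CH(COOH): carboxylic acid, 1 C=O (running total 8).
CHO: aldehyde, 1 C=O (running total 9).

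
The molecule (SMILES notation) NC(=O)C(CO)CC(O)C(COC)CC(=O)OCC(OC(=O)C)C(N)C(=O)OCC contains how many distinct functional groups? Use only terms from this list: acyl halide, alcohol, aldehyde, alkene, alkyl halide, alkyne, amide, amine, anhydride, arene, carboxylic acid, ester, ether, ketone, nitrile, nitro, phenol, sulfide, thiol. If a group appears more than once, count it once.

Working along the chain:
  H2NCO: –C(=O)NH2: carbonyl C bonded to C and to N → amide (the N is not a separate amine).
  CH(CH2OH): pendant –CH2OH on an sp³ backbone C → alcohol.
  CH(OH): –OH on an sp³ carbon → alcohol (secondary).
  CH(CH2OCH3): pendant –CH2OCH3: C–O–C linkage → ether.
  CH2COOCH2: –C(=O)–O–C with C on the carbonyl side → ester.
  CH(OCOCH3): pendant –OC(=O)CH3: an acyloxy group → ester.
  CH(NH2): –NH2 on an sp³ carbon with no adjacent C=O → amine.
  COOCH2CH3: –C(=O)OCH2CH3: carbonyl C bonded to C and to –OEt → ester.
Distinct types present: alcohol, amide, amine, ester, ether.

5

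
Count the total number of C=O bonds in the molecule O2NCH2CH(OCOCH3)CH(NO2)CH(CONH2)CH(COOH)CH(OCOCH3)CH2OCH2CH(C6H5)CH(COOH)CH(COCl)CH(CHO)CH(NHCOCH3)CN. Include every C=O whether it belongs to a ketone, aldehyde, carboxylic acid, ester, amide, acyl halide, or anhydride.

CH(OCOCH3): ester, 1 C=O (running total 1).
CH(CONH2): amide, 1 C=O (running total 2).
CH(COOH): carboxylic acid, 1 C=O (running total 3).
CH(OCOCH3): ester, 1 C=O (running total 4).
CH(COOH): carboxylic acid, 1 C=O (running total 5).
CH(COCl): acyl halide, 1 C=O (running total 6).
CH(CHO): aldehyde, 1 C=O (running total 7).
CH(NHCOCH3): amide, 1 C=O (running total 8).

8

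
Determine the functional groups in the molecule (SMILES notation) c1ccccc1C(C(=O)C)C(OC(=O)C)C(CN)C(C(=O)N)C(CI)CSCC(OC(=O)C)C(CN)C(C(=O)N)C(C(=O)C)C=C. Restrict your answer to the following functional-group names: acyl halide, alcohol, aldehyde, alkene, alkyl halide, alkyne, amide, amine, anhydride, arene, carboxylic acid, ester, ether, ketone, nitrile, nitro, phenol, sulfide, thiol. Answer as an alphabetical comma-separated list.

C6H5– phenyl ring → arene.
pendant –COCH3: carbonyl C bonded to two carbons → ketone.
pendant –OC(=O)CH3: an acyloxy group → ester.
pendant –CH2NH2: N on sp³ C, no adjacent C=O → amine.
pendant –CONH2: carbonyl C bonded to C and N → amide.
pendant –CH2X: halogen on sp³ carbon → alkyl halide.
C–S–C linkage → sulfide (thioether).
pendant –OC(=O)CH3: an acyloxy group → ester.
pendant –CH2NH2: N on sp³ C, no adjacent C=O → amine.
pendant –CONH2: carbonyl C bonded to C and N → amide.
pendant –COCH3: carbonyl C bonded to two carbons → ketone.
C=C double bond → alkene.

alkene, alkyl halide, amide, amine, arene, ester, ketone, sulfide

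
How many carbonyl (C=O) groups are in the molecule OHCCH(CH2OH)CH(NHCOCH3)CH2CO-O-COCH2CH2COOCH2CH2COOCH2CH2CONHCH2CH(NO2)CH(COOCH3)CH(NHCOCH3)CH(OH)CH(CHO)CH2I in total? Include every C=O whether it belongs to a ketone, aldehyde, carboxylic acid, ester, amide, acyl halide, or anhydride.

OHC: aldehyde, 1 C=O (running total 1).
CH(NHCOCH3): amide, 1 C=O (running total 2).
CH2CO-O-COCH2: anhydride, 2 C=O (running total 4).
CH2COOCH2: ester, 1 C=O (running total 5).
CH2COOCH2: ester, 1 C=O (running total 6).
CH2CONHCH2: amide, 1 C=O (running total 7).
CH(COOCH3): ester, 1 C=O (running total 8).
CH(NHCOCH3): amide, 1 C=O (running total 9).
CH(CHO): aldehyde, 1 C=O (running total 10).

10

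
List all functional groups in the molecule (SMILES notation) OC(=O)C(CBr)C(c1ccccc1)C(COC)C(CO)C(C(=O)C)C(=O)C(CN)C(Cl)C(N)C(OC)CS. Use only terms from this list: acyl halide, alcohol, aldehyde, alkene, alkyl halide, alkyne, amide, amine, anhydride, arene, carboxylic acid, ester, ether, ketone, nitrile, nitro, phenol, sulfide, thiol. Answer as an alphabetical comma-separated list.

Working along the chain:
  HOOC: –COOH: carbonyl C bonded to –OH and C → carboxylic acid (the –OH is not a separate alcohol).
  CH(CH2Br): pendant –CH2X: halogen on sp³ carbon → alkyl halide.
  CH(C6H5): pendant –C6H5: benzene ring → arene.
  CH(CH2OCH3): pendant –CH2OCH3: C–O–C linkage → ether.
  CH(CH2OH): pendant –CH2OH on an sp³ backbone C → alcohol.
  CH(COCH3): pendant –COCH3: carbonyl C bonded to two carbons → ketone.
  CO: –C(=O)– with carbon on both sides → ketone.
  CH(CH2NH2): pendant –CH2NH2: N on sp³ C, no adjacent C=O → amine.
  CH(Cl): halogen on an sp³ carbon → alkyl halide.
  CH(NH2): –NH2 on an sp³ carbon with no adjacent C=O → amine.
  CH(OCH3): pendant –OCH3: C–O–C with sp³ C, no adjacent C=O → ether.
  CH2SH: –SH on an sp³ carbon → thiol.

alcohol, alkyl halide, amine, arene, carboxylic acid, ether, ketone, thiol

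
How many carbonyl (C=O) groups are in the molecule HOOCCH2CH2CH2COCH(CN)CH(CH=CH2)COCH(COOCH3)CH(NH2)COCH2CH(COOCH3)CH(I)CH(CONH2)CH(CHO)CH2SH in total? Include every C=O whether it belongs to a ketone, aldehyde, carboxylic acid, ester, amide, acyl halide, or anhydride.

8

HOOC: carboxylic acid, 1 C=O (running total 1).
CO: ketone, 1 C=O (running total 2).
CO: ketone, 1 C=O (running total 3).
CH(COOCH3): ester, 1 C=O (running total 4).
CO: ketone, 1 C=O (running total 5).
CH(COOCH3): ester, 1 C=O (running total 6).
CH(CONH2): amide, 1 C=O (running total 7).
CH(CHO): aldehyde, 1 C=O (running total 8).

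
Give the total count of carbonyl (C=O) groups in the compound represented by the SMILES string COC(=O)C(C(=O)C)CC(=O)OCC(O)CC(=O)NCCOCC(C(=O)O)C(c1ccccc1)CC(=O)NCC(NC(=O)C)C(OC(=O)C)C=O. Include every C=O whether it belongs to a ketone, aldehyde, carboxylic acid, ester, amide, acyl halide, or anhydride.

CH3OOC: ester, 1 C=O (running total 1).
CH(COCH3): ketone, 1 C=O (running total 2).
CH2COOCH2: ester, 1 C=O (running total 3).
CH2CONHCH2: amide, 1 C=O (running total 4).
CH(COOH): carboxylic acid, 1 C=O (running total 5).
CH2CONHCH2: amide, 1 C=O (running total 6).
CH(NHCOCH3): amide, 1 C=O (running total 7).
CH(OCOCH3): ester, 1 C=O (running total 8).
CHO: aldehyde, 1 C=O (running total 9).

9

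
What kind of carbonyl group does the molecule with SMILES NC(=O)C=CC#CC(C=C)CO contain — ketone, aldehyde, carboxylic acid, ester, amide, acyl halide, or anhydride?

amide

The carbonyl is in the H2NCO segment: –C(=O)NH2: carbonyl C bonded to C and to N → amide (the N is not a separate amine).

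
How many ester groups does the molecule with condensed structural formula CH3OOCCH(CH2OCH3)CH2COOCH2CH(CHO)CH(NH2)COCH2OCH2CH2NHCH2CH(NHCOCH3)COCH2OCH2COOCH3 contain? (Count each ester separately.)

CH3O–C(=O)–: carbonyl C bonded to C and to –OCH3 → ester (not ketone + ether).
pendant –CH2OCH3: C–O–C linkage → ether.
–C(=O)–O–C with C on the carbonyl side → ester.
pendant –CHO: carbonyl C bonded to C and H → aldehyde.
–NH2 on an sp³ carbon with no adjacent C=O → amine.
–C(=O)– with carbon on both sides → ketone.
C–O–C with sp³ carbons on both sides and no adjacent C=O → ether.
C–N–C with sp³ carbons and no adjacent C=O → amine (secondary).
pendant –NHC(=O)CH3: N bonded to a carbonyl → amide (not amine).
–C(=O)– with carbon on both sides → ketone.
C–O–C with sp³ carbons on both sides and no adjacent C=O → ether.
–C(=O)OCH3: carbonyl C bonded to C and to –OCH3 → ester (not ketone + ether).
Ester appears at: CH3OOC, CH2COOCH2, COOCH3 → 3.

3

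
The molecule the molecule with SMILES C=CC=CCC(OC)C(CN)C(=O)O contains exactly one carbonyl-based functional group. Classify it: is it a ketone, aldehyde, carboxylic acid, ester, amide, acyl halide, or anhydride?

The carbonyl is in the COOH segment: –COOH: carbonyl C bonded to –OH and C → carboxylic acid (the –OH is not a separate alcohol).

carboxylic acid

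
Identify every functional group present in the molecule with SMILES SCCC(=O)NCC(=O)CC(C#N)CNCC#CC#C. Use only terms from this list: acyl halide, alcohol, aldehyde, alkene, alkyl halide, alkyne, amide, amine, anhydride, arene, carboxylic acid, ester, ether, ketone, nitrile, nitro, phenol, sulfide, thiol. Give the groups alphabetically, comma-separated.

alkyne, amide, amine, ketone, nitrile, thiol

Reading the structure from left to right:
  HSCH2: –SH on an sp³ carbon → thiol.
  CH2CONHCH2: –C(=O)–N– linkage → amide (the N is not an amine).
  CO: –C(=O)– with carbon on both sides → ketone.
  CH(CN): pendant –C≡N: nitrile.
  CH2NHCH2: C–N–C with sp³ carbons and no adjacent C=O → amine (secondary).
  C≡C: C≡C triple bond → alkyne.
  C≡CH: C≡C triple bond → alkyne.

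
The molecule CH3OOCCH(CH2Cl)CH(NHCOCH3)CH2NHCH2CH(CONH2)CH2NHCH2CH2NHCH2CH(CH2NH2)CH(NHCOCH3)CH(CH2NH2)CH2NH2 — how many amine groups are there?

Reading the structure from left to right:
  CH3OOC: CH3O–C(=O)–: carbonyl C bonded to C and to –OCH3 → ester (not ketone + ether).
  CH(CH2Cl): pendant –CH2X: halogen on sp³ carbon → alkyl halide.
  CH(NHCOCH3): pendant –NHC(=O)CH3: N bonded to a carbonyl → amide (not amine).
  CH2NHCH2: C–N–C with sp³ carbons and no adjacent C=O → amine (secondary).
  CH(CONH2): pendant –CONH2: carbonyl C bonded to C and N → amide.
  CH2NHCH2: C–N–C with sp³ carbons and no adjacent C=O → amine (secondary).
  CH2NHCH2: C–N–C with sp³ carbons and no adjacent C=O → amine (secondary).
  CH(CH2NH2): pendant –CH2NH2: N on sp³ C, no adjacent C=O → amine.
  CH(NHCOCH3): pendant –NHC(=O)CH3: N bonded to a carbonyl → amide (not amine).
  CH(CH2NH2): pendant –CH2NH2: N on sp³ C, no adjacent C=O → amine.
  CH2NH2: –NH2 on an sp³ carbon with no adjacent C=O → amine.
Amine appears at: CH2NHCH2, CH2NHCH2, CH2NHCH2, CH(CH2NH2), CH(CH2NH2), CH2NH2 → 6.

6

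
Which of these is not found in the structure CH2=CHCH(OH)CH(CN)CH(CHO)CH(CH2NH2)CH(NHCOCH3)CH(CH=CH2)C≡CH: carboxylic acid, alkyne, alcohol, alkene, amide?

alcohol: present (CH(OH) — –OH on an sp³ carbon → alcohol (secondary)).
alkene: present (CH2=CH — C=C double bond → alkene).
amide: present (CH(NHCOCH3) — pendant –NHC(=O)CH3: N bonded to a carbonyl → amide (not amine)).
alkyne: present (C≡CH — C≡C triple bond → alkyne).
carboxylic acid: absent. In CH(NHCOCH3), the carbonyl is bonded to nitrogen, not to –OH; that is an amide.

carboxylic acid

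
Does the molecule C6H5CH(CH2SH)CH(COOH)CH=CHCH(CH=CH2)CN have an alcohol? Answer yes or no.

Reading the structure from left to right:
  C6H5: C6H5– phenyl ring → arene.
  CH(CH2SH): pendant –CH2SH → thiol.
  CH(COOH): pendant –COOH: carbonyl C bonded to C and –OH → carboxylic acid.
  CH=CH: C=C double bond → alkene.
  CH(CH=CH2): pendant –CH=CH2: C=C double bond → alkene.
  CN: –C≡N: carbon triple-bonded to nitrogen → nitrile.
In CH(COOH), the –OH sits on a carbonyl carbon, making it part of a carboxylic acid, not an alcohol.
The groups actually present are: alkene, arene, carboxylic acid, nitrile, thiol.

no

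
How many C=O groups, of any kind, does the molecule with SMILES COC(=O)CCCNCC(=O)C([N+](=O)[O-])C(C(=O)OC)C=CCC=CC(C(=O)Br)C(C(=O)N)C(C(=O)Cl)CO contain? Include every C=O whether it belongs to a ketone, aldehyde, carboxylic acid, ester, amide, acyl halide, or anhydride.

CH3OOC: ester, 1 C=O (running total 1).
CO: ketone, 1 C=O (running total 2).
CH(COOCH3): ester, 1 C=O (running total 3).
CH(COBr): acyl halide, 1 C=O (running total 4).
CH(CONH2): amide, 1 C=O (running total 5).
CH(COCl): acyl halide, 1 C=O (running total 6).

6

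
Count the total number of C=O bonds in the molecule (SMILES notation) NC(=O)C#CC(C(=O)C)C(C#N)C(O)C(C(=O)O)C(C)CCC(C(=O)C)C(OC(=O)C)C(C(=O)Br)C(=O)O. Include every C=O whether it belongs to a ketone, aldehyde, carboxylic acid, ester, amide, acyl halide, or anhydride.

7

H2NCO: amide, 1 C=O (running total 1).
CH(COCH3): ketone, 1 C=O (running total 2).
CH(COOH): carboxylic acid, 1 C=O (running total 3).
CH(COCH3): ketone, 1 C=O (running total 4).
CH(OCOCH3): ester, 1 C=O (running total 5).
CH(COBr): acyl halide, 1 C=O (running total 6).
COOH: carboxylic acid, 1 C=O (running total 7).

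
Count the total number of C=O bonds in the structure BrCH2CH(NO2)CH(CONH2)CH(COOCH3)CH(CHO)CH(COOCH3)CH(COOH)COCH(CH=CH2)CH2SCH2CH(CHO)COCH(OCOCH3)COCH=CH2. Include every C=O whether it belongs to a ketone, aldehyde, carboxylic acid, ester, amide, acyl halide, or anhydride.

10

CH(CONH2): amide, 1 C=O (running total 1).
CH(COOCH3): ester, 1 C=O (running total 2).
CH(CHO): aldehyde, 1 C=O (running total 3).
CH(COOCH3): ester, 1 C=O (running total 4).
CH(COOH): carboxylic acid, 1 C=O (running total 5).
CO: ketone, 1 C=O (running total 6).
CH(CHO): aldehyde, 1 C=O (running total 7).
CO: ketone, 1 C=O (running total 8).
CH(OCOCH3): ester, 1 C=O (running total 9).
CO: ketone, 1 C=O (running total 10).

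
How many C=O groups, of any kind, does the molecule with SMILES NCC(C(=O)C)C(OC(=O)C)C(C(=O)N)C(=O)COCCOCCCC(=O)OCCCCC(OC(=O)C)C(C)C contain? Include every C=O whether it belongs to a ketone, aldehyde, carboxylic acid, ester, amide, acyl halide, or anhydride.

CH(COCH3): ketone, 1 C=O (running total 1).
CH(OCOCH3): ester, 1 C=O (running total 2).
CH(CONH2): amide, 1 C=O (running total 3).
CO: ketone, 1 C=O (running total 4).
CH2COOCH2: ester, 1 C=O (running total 5).
CH(OCOCH3): ester, 1 C=O (running total 6).

6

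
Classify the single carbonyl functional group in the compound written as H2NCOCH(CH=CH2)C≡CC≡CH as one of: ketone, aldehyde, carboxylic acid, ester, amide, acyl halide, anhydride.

The carbonyl is in the H2NCO segment: –C(=O)NH2: carbonyl C bonded to C and to N → amide (the N is not a separate amine).

amide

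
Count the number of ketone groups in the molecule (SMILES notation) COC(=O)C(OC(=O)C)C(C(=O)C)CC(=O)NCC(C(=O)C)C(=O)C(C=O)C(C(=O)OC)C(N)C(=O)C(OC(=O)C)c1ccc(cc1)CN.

4

Working along the chain:
  CH3OOC: CH3O–C(=O)–: carbonyl C bonded to C and to –OCH3 → ester (not ketone + ether).
  CH(OCOCH3): pendant –OC(=O)CH3: an acyloxy group → ester.
  CH(COCH3): pendant –COCH3: carbonyl C bonded to two carbons → ketone.
  CH2CONHCH2: –C(=O)–N– linkage → amide (the N is not an amine).
  CH(COCH3): pendant –COCH3: carbonyl C bonded to two carbons → ketone.
  CO: –C(=O)– with carbon on both sides → ketone.
  CH(CHO): pendant –CHO: carbonyl C bonded to C and H → aldehyde.
  CH(COOCH3): pendant –COOCH3: carbonyl C bonded to C and –OCH3 → ester.
  CH(NH2): –NH2 on an sp³ carbon with no adjacent C=O → amine.
  CO: –C(=O)– with carbon on both sides → ketone.
  CH(OCOCH3): pendant –OC(=O)CH3: an acyloxy group → ester.
  C6H4: para-disubstituted benzene ring → arene.
  CH2NH2: –NH2 on an sp³ carbon with no adjacent C=O → amine.
Ketone appears at: CH(COCH3), CH(COCH3), CO, CO → 4.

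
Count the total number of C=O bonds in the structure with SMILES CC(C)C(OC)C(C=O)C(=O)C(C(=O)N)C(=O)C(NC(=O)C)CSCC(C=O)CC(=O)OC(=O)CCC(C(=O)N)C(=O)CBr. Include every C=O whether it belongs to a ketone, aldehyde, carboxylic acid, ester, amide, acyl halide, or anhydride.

10

CH(CHO): aldehyde, 1 C=O (running total 1).
CO: ketone, 1 C=O (running total 2).
CH(CONH2): amide, 1 C=O (running total 3).
CO: ketone, 1 C=O (running total 4).
CH(NHCOCH3): amide, 1 C=O (running total 5).
CH(CHO): aldehyde, 1 C=O (running total 6).
CH2CO-O-COCH2: anhydride, 2 C=O (running total 8).
CH(CONH2): amide, 1 C=O (running total 9).
CO: ketone, 1 C=O (running total 10).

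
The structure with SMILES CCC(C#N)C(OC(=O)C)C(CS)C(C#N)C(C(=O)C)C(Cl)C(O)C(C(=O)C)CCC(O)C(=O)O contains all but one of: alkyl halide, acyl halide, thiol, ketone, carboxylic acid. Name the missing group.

carboxylic acid: present (COOH — –COOH: carbonyl C bonded to –OH and C → carboxylic acid (the –OH is not a separate alcohol)).
ketone: present (CH(COCH3) — pendant –COCH3: carbonyl C bonded to two carbons → ketone).
alkyl halide: present (CH(Cl) — halogen on an sp³ carbon → alkyl halide).
thiol: present (CH(CH2SH) — pendant –CH2SH → thiol).
acyl halide: no segment matches this pattern.

acyl halide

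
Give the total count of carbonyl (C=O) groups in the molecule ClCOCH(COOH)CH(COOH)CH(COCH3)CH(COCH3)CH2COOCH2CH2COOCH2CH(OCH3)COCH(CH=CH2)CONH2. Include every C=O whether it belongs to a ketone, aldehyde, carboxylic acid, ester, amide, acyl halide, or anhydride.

9

ClCO: acyl halide, 1 C=O (running total 1).
CH(COOH): carboxylic acid, 1 C=O (running total 2).
CH(COOH): carboxylic acid, 1 C=O (running total 3).
CH(COCH3): ketone, 1 C=O (running total 4).
CH(COCH3): ketone, 1 C=O (running total 5).
CH2COOCH2: ester, 1 C=O (running total 6).
CH2COOCH2: ester, 1 C=O (running total 7).
CO: ketone, 1 C=O (running total 8).
CONH2: amide, 1 C=O (running total 9).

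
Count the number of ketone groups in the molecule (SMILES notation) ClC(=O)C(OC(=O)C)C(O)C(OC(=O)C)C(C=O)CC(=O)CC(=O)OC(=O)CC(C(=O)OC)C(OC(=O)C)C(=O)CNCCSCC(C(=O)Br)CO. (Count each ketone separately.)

–C(=O)Cl: carbonyl C bonded to C and to a halogen → acyl halide (not alkyl halide).
pendant –OC(=O)CH3: an acyloxy group → ester.
–OH on an sp³ carbon → alcohol (secondary).
pendant –OC(=O)CH3: an acyloxy group → ester.
pendant –CHO: carbonyl C bonded to C and H → aldehyde.
–C(=O)– with carbon on both sides → ketone.
two acyl groups sharing one oxygen, –C(=O)–O–C(=O)– → anhydride.
pendant –COOCH3: carbonyl C bonded to C and –OCH3 → ester.
pendant –OC(=O)CH3: an acyloxy group → ester.
–C(=O)– with carbon on both sides → ketone.
C–N–C with sp³ carbons and no adjacent C=O → amine (secondary).
C–S–C linkage → sulfide (thioether).
pendant –C(=O)X: carbonyl C bonded to C and halogen → acyl halide.
–OH on an sp³ carbon → alcohol.
Ketone appears at: CO, CO → 2.

2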